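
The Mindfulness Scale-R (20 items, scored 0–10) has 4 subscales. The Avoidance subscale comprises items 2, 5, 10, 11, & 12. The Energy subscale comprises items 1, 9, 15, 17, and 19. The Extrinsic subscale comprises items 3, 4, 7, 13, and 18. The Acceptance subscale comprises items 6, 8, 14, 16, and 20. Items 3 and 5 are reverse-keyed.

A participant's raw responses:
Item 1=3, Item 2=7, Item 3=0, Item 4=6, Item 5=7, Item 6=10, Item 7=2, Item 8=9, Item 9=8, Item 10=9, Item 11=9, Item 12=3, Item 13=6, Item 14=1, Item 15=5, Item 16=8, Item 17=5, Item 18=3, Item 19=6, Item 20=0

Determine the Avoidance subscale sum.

31

Avoidance items: 2, 5, 10, 11, 12.
Of these, item 5 is reverse-keyed; reverse-coded value = 10 − response.
  item 2: 7
  item 5: 10 − 7 = 3
  item 10: 9
  item 11: 9
  item 12: 3
Sum = 7 + 3 + 9 + 9 + 3 = 31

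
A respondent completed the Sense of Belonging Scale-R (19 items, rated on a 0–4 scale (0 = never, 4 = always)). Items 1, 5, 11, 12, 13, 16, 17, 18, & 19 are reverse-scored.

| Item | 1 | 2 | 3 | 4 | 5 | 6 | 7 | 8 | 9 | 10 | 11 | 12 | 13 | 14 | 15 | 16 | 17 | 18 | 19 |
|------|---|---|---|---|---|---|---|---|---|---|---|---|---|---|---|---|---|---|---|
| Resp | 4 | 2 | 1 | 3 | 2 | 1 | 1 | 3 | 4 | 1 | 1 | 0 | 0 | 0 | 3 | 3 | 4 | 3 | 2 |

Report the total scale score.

36

Reverse-coded items (reverse-coded value = 4 − response):
  item 1: 4 − 4 = 0
  item 5: 4 − 2 = 2
  item 11: 4 − 1 = 3
  item 12: 4 − 0 = 4
  item 13: 4 − 0 = 4
  item 16: 4 − 3 = 1
  item 17: 4 − 4 = 0
  item 18: 4 − 3 = 1
  item 19: 4 − 2 = 2
Scored items: 0, 2, 1, 3, 2, 1, 1, 3, 4, 1, 3, 4, 4, 0, 3, 1, 0, 1, 2
Total = 0 + 2 + 1 + 3 + 2 + 1 + 1 + 3 + 4 + 1 + 3 + 4 + 4 + 0 + 3 + 1 + 0 + 1 + 2 = 36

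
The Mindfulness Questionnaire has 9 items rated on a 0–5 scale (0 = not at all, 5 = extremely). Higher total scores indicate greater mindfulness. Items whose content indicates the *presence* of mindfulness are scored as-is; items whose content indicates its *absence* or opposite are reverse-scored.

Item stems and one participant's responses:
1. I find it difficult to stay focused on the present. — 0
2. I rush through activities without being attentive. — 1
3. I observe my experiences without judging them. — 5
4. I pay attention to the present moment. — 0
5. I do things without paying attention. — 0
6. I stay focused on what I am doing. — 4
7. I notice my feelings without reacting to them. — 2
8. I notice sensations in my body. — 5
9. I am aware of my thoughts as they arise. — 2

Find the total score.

32

Items 1, 2, 5 describe the absence/opposite of mindfulness → reverse-score.
reverse-coded value = 5 − response.
  item 1: 5 − 0 = 5
  item 2: 5 − 1 = 4
  item 3: 5
  item 4: 0
  item 5: 5 − 0 = 5
  item 6: 4
  item 7: 2
  item 8: 5
  item 9: 2
Total = 5 + 4 + 5 + 0 + 5 + 4 + 2 + 5 + 2 = 32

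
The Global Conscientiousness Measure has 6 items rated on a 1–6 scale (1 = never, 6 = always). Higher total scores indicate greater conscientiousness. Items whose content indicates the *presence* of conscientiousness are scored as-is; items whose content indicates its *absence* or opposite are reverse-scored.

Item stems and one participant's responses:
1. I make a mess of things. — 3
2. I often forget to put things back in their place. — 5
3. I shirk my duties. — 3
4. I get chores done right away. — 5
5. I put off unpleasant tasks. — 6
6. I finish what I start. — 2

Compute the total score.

18

Items 1, 2, 3, 5 describe the absence/opposite of conscientiousness → reverse-score.
on a 1–6 scale, reversed = 7 − raw.
  item 1: 7 − 3 = 4
  item 2: 7 − 5 = 2
  item 3: 7 − 3 = 4
  item 4: 5
  item 5: 7 − 6 = 1
  item 6: 2
Total = 4 + 2 + 4 + 5 + 1 + 2 = 18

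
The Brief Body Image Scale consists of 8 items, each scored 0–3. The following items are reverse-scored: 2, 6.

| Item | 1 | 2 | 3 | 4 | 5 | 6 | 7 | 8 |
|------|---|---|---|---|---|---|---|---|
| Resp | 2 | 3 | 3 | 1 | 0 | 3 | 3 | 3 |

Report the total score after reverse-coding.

Reversing items 2 & 6 with 3 − raw:
Total = 2 + (3−3) + 3 + 1 + 0 + (3−3) + 3 + 3
      = 2 + 0 + 3 + 1 + 0 + 0 + 3 + 3 = 12

12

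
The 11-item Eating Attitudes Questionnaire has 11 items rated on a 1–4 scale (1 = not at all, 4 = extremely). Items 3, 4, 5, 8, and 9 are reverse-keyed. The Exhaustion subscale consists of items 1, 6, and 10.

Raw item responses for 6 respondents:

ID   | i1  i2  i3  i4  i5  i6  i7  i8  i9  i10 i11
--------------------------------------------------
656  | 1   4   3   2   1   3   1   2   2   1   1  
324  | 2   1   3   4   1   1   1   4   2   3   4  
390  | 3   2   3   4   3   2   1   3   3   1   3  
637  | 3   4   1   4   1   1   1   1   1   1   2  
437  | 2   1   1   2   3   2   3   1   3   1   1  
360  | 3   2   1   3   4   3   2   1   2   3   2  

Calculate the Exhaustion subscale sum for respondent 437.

5

Respondent 437 raw: 2, 1, 1, 2, 3, 2, 3, 1, 3, 1, 1.
Exhaustion items: 1, 6, 10.
Reverse-coded (reverse-coded value = 5 − response):
  item 1: 2
  item 6: 2
  item 10: 1
Sum = 2 + 2 + 1 = 5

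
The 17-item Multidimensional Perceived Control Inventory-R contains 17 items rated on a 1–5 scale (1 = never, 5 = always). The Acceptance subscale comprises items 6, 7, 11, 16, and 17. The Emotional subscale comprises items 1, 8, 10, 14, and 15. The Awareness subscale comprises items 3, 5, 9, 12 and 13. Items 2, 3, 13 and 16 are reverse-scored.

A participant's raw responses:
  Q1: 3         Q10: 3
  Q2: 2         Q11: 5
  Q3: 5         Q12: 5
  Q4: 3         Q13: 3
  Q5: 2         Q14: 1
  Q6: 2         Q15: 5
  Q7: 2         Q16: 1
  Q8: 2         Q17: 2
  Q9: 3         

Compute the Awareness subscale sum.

14

Awareness items: 3, 5, 9, 12, 13.
Of these, items 3 & 13 are reverse-scored; reversed = (1+5) − raw = 6 − raw.
  item 3: 6 − 5 = 1
  item 5: 2
  item 9: 3
  item 12: 5
  item 13: 6 − 3 = 3
Sum = 1 + 2 + 3 + 5 + 3 = 14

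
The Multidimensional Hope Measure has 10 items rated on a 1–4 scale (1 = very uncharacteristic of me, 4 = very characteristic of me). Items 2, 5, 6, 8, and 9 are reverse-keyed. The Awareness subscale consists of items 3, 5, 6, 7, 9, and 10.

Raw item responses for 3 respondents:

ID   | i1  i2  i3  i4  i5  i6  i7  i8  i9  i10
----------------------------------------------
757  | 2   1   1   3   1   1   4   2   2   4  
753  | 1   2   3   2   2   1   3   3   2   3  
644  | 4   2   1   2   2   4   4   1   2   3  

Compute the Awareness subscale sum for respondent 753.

Respondent 753 raw: 1, 2, 3, 2, 2, 1, 3, 3, 2, 3.
Awareness items: 3, 5, 6, 7, 9, 10.
Reverse-coded (on a 1–4 scale, reversed = 5 − raw):
  item 3: 3
  item 5: 5 − 2 = 3
  item 6: 5 − 1 = 4
  item 7: 3
  item 9: 5 − 2 = 3
  item 10: 3
Sum = 3 + 3 + 4 + 3 + 3 + 3 = 19

19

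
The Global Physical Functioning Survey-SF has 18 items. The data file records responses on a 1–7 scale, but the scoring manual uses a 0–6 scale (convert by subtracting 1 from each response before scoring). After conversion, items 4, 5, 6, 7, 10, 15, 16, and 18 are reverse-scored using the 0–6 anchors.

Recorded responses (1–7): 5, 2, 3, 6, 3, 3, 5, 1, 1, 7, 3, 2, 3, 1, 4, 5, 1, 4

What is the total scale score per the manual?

Convert to 0–6: 4, 1, 2, 5, 2, 2, 4, 0, 0, 6, 2, 1, 2, 0, 3, 4, 0, 3
Reverse-coded (reverse-coded value = 6 − response):
  item 4: 6 − 5 = 1
  item 5: 6 − 2 = 4
  item 6: 6 − 2 = 4
  item 7: 6 − 4 = 2
  item 10: 6 − 6 = 0
  item 15: 6 − 3 = 3
  item 16: 6 − 4 = 2
  item 18: 6 − 3 = 3
Scored: 4, 1, 2, 1, 4, 4, 2, 0, 0, 0, 2, 1, 2, 0, 3, 2, 0, 3
Total = 31

31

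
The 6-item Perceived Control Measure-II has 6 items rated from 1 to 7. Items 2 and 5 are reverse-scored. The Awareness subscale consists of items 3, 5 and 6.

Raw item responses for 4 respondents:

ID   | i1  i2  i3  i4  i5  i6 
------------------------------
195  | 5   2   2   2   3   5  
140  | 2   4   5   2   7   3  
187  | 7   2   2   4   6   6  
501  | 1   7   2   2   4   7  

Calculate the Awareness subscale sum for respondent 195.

12

Respondent 195 raw: 5, 2, 2, 2, 3, 5.
Awareness items: 3, 5, 6.
Reverse-coded (on a 1–7 scale, reversed = 8 − raw):
  item 3: 2
  item 5: 8 − 3 = 5
  item 6: 5
Sum = 2 + 5 + 5 = 12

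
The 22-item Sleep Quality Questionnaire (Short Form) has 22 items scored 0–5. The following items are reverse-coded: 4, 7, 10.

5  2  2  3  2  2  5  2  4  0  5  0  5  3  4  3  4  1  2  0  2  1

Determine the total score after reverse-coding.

56

Reverse-coded items (on a 0–5 scale, reversed = 5 − raw):
  item 4: 5 − 3 = 2
  item 7: 5 − 5 = 0
  item 10: 5 − 0 = 5
Scored responses: 5, 2, 2, 2, 2, 2, 0, 2, 4, 5, 5, 0, 5, 3, 4, 3, 4, 1, 2, 0, 2, 1
Total = 5 + 2 + 2 + 2 + 2 + 2 + 0 + 2 + 4 + 5 + 5 + 0 + 5 + 3 + 4 + 3 + 4 + 1 + 2 + 0 + 2 + 1 = 56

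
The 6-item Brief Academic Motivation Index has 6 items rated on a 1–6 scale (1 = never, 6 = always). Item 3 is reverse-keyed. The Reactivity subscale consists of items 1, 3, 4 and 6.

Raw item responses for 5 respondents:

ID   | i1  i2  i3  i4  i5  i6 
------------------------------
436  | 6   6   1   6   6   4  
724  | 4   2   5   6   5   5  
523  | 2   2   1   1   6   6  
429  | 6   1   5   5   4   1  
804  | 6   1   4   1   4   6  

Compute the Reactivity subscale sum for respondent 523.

Respondent 523 raw: 2, 2, 1, 1, 6, 6.
Reactivity items: 1, 3, 4, 6.
Reverse-coded (reversed = (1+6) − raw = 7 − raw):
  item 1: 2
  item 3: 7 − 1 = 6
  item 4: 1
  item 6: 6
Sum = 2 + 6 + 1 + 6 = 15

15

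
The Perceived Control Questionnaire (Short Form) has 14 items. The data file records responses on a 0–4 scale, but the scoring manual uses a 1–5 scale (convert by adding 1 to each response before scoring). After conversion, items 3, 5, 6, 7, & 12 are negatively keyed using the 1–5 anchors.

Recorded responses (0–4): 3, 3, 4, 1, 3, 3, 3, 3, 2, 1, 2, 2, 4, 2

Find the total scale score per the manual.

40

Convert to 1–5: 4, 4, 5, 2, 4, 4, 4, 4, 3, 2, 3, 3, 5, 3
Reverse-coded (reversed = (1+5) − raw = 6 − raw):
  item 3: 6 − 5 = 1
  item 5: 6 − 4 = 2
  item 6: 6 − 4 = 2
  item 7: 6 − 4 = 2
  item 12: 6 − 3 = 3
Scored: 4, 4, 1, 2, 2, 2, 2, 4, 3, 2, 3, 3, 5, 3
Total = 40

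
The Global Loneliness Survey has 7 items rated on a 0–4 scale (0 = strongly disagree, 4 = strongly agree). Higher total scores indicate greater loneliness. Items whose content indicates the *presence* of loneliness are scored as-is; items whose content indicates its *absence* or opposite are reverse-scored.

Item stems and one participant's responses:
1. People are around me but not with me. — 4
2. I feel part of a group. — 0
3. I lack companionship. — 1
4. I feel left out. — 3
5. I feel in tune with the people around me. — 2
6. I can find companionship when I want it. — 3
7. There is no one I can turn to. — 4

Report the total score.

Items 2, 5, 6 describe the absence/opposite of loneliness → reverse-score.
reverse-coded value = 4 − response.
  item 1: 4
  item 2: 4 − 0 = 4
  item 3: 1
  item 4: 3
  item 5: 4 − 2 = 2
  item 6: 4 − 3 = 1
  item 7: 4
Total = 4 + 4 + 1 + 3 + 2 + 1 + 4 = 19

19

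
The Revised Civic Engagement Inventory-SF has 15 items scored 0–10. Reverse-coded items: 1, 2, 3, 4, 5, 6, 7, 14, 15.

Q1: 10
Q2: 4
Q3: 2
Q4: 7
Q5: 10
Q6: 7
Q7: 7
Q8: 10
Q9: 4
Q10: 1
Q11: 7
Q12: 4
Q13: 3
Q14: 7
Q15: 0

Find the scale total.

65

Raw sum = 83. Reverse-coded items: 1, 2, 3, 4, 5, 6, 7, 14, 15; their raw sum = 54.
Each reversal replaces raw with 10 − raw, changing the total by 10 − 2·raw per item.
Total = 83 + 9·10 − 2·54 = 83 + 90 − 108 = 65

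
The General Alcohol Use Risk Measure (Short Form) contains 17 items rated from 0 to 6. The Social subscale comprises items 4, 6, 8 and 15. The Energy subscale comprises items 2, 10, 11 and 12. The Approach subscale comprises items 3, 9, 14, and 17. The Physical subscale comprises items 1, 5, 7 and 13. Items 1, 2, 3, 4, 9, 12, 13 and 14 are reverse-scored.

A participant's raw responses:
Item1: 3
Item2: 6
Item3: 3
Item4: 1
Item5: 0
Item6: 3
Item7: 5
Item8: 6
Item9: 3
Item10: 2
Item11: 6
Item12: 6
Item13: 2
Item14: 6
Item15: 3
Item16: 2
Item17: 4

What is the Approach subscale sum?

10

Approach items: 3, 9, 14, 17.
Of these, items 3, 9, & 14 are reverse-scored; reversed = (0+6) − raw = 6 − raw.
  item 3: 6 − 3 = 3
  item 9: 6 − 3 = 3
  item 14: 6 − 6 = 0
  item 17: 4
Sum = 3 + 3 + 0 + 4 = 10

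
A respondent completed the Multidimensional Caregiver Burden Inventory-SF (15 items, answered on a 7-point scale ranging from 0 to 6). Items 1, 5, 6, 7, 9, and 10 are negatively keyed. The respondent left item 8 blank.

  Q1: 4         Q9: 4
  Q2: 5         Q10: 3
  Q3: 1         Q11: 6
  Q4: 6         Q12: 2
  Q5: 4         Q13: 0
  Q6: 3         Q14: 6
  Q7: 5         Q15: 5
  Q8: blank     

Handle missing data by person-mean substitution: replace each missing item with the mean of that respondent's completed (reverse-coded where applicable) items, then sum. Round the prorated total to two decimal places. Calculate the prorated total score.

47.14

Reverse-coded (reversed = (0+6) − raw = 6 − raw):
  item 1: 6 − 4 = 2
  item 5: 6 − 4 = 2
  item 6: 6 − 3 = 3
  item 7: 6 − 5 = 1
  item 9: 6 − 4 = 2
  item 10: 6 − 3 = 3
Completed scored items (14 of 15): 2, 5, 1, 6, 2, 3, 1, 2, 3, 6, 2, 0, 6, 5; sum = 44.
Person mean = 44 / 14 ≈ 3.1429
Prorated total = (44 / 14) × 15 = 47.14 (to 2 dp)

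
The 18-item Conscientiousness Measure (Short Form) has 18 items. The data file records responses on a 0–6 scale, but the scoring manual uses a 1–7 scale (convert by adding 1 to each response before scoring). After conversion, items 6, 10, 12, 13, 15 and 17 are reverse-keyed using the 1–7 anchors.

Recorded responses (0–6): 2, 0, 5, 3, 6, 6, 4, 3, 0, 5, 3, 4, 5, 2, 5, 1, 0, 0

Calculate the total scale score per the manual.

Convert to 1–7: 3, 1, 6, 4, 7, 7, 5, 4, 1, 6, 4, 5, 6, 3, 6, 2, 1, 1
Reverse-coded (reversed = (1+7) − raw = 8 − raw):
  item 6: 8 − 7 = 1
  item 10: 8 − 6 = 2
  item 12: 8 − 5 = 3
  item 13: 8 − 6 = 2
  item 15: 8 − 6 = 2
  item 17: 8 − 1 = 7
Scored: 3, 1, 6, 4, 7, 1, 5, 4, 1, 2, 4, 3, 2, 3, 2, 2, 7, 1
Total = 58

58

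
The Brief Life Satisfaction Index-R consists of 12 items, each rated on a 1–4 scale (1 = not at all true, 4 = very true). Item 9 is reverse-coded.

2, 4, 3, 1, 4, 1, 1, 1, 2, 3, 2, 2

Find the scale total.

Raw sum = 26. Reverse-coded items: 9; their raw sum = 2.
Each reversal replaces raw with 5 − raw, changing the total by 5 − 2·raw per item.
Total = 26 + 1·5 − 2·2 = 26 + 5 − 4 = 27

27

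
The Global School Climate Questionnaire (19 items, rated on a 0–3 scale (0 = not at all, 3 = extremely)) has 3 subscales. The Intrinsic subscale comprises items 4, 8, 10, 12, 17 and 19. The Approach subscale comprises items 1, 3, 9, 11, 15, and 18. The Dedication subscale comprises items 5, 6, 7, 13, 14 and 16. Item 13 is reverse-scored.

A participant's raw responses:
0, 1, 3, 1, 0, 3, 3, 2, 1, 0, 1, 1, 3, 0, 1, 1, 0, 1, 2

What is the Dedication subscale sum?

Dedication items: 5, 6, 7, 13, 14, 16.
Of these, item 13 is reverse-scored; reversed = (0+3) − raw = 3 − raw.
  item 5: 0
  item 6: 3
  item 7: 3
  item 13: 3 − 3 = 0
  item 14: 0
  item 16: 1
Sum = 0 + 3 + 3 + 0 + 0 + 1 = 7

7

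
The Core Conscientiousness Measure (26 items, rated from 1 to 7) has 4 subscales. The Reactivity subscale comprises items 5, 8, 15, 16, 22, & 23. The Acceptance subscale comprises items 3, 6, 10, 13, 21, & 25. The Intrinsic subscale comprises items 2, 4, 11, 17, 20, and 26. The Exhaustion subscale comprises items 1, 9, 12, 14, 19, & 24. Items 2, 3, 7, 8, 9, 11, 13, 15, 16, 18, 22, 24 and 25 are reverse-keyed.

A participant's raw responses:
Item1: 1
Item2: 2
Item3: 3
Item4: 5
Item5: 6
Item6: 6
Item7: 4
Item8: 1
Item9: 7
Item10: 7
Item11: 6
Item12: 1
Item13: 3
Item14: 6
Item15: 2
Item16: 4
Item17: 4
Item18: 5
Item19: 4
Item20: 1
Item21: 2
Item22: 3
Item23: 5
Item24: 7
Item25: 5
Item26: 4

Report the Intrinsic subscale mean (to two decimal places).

3.67

Intrinsic items: 2, 4, 11, 17, 20, 26.
Of these, items 2 & 11 are reverse-keyed; reversed = (1+7) − raw = 8 − raw.
  item 2: 8 − 2 = 6
  item 4: 5
  item 11: 8 − 6 = 2
  item 17: 4
  item 20: 1
  item 26: 4
Sum = 6 + 5 + 2 + 4 + 1 + 4 = 22
Mean = 22 / 6 = 3.67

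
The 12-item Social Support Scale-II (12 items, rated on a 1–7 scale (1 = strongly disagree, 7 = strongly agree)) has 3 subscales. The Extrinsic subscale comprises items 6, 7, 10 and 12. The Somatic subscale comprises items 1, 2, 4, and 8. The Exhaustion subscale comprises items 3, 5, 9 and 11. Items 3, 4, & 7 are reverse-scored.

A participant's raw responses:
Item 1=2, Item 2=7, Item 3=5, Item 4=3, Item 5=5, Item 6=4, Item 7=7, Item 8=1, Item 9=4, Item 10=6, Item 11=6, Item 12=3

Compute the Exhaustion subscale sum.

18

Exhaustion items: 3, 5, 9, 11.
Of these, item 3 is reverse-scored; reversed = (1+7) − raw = 8 − raw.
  item 3: 8 − 5 = 3
  item 5: 5
  item 9: 4
  item 11: 6
Sum = 3 + 5 + 4 + 6 = 18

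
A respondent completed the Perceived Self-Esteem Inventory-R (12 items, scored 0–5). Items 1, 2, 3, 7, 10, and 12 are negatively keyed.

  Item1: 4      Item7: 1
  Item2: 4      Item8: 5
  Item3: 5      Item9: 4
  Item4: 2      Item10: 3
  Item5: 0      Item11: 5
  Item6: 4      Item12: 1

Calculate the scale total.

Negatively keyed items use 5 − raw:
  item 1: 5 − 4 = 1
  item 2: 5 − 4 = 1
  item 3: 5 − 5 = 0
  item 7: 5 − 1 = 4
  item 10: 5 − 3 = 2
  item 12: 5 − 1 = 4
After reverse-coding: 1, 1, 0, 2, 0, 4, 4, 5, 4, 2, 5, 4
Total = 1 + 1 + 0 + 2 + 0 + 4 + 4 + 5 + 4 + 2 + 5 + 4 = 32

32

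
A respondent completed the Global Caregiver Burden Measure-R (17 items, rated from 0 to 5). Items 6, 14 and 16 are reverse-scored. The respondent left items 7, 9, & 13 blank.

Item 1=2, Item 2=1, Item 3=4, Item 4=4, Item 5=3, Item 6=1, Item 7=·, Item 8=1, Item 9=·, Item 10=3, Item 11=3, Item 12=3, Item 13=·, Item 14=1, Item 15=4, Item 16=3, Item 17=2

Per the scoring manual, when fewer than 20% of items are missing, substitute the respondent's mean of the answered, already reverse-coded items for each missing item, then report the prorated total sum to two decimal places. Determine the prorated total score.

Reverse-coded (reversed = (0+5) − raw = 5 − raw):
  item 6: 5 − 1 = 4
  item 14: 5 − 1 = 4
  item 16: 5 − 3 = 2
Completed scored items (14 of 17): 2, 1, 4, 4, 3, 4, 1, 3, 3, 3, 4, 4, 2, 2; sum = 40.
Person mean = 40 / 14 ≈ 2.8571
Prorated total = (40 / 14) × 17 = 48.57 (to 2 dp)

48.57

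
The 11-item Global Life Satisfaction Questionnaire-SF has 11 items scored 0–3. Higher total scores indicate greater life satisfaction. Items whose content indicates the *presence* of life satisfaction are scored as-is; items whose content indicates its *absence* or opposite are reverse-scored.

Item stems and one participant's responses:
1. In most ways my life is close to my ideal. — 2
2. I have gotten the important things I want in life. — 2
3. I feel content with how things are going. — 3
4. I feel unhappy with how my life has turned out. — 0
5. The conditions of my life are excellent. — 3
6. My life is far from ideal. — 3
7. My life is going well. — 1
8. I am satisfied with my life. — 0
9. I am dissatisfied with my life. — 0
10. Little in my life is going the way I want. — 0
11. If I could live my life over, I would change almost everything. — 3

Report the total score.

20

Items 4, 6, 9, 10, 11 describe the absence/opposite of life satisfaction → reverse-score.
reversed = (0+3) − raw = 3 − raw.
  item 1: 2
  item 2: 2
  item 3: 3
  item 4: 3 − 0 = 3
  item 5: 3
  item 6: 3 − 3 = 0
  item 7: 1
  item 8: 0
  item 9: 3 − 0 = 3
  item 10: 3 − 0 = 3
  item 11: 3 − 3 = 0
Total = 2 + 2 + 3 + 3 + 3 + 0 + 1 + 0 + 3 + 3 + 0 = 20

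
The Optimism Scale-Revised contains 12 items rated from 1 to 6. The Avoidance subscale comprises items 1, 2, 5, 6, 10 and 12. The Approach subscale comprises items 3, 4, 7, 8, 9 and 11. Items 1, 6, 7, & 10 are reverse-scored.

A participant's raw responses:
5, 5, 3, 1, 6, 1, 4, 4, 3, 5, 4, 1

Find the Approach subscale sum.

18

Approach items: 3, 4, 7, 8, 9, 11.
Of these, item 7 is reverse-scored; reverse-coded value = 7 − response.
  item 3: 3
  item 4: 1
  item 7: 7 − 4 = 3
  item 8: 4
  item 9: 3
  item 11: 4
Sum = 3 + 1 + 3 + 4 + 3 + 4 = 18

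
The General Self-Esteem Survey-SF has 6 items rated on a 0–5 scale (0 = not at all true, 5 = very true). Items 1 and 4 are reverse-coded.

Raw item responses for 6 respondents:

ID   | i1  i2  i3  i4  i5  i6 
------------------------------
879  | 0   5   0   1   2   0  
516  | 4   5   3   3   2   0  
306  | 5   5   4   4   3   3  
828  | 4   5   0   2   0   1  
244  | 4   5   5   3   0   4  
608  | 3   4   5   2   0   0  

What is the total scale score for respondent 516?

13

Respondent 516 raw: 4, 5, 3, 3, 2, 0.
Reverse-coded (on a 0–5 scale, reversed = 5 − raw):
  item 1: 5 − 4 = 1
  item 2: 5
  item 3: 3
  item 4: 5 − 3 = 2
  item 5: 2
  item 6: 0
Sum = 1 + 5 + 3 + 2 + 2 + 0 = 13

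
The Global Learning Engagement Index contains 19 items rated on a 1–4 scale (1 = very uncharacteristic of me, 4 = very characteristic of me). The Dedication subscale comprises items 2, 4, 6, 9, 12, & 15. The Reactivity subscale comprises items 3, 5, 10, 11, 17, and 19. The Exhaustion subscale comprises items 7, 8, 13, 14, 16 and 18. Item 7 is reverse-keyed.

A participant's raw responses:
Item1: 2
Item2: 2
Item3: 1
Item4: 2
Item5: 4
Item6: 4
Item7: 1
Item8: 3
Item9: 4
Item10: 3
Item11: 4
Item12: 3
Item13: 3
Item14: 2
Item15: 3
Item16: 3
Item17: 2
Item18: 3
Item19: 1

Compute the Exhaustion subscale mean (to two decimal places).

Exhaustion items: 7, 8, 13, 14, 16, 18.
Of these, item 7 is reverse-keyed; reversed = (1+4) − raw = 5 − raw.
  item 7: 5 − 1 = 4
  item 8: 3
  item 13: 3
  item 14: 2
  item 16: 3
  item 18: 3
Sum = 4 + 3 + 3 + 2 + 3 + 3 = 18
Mean = 18 / 6 = 3.00

3.00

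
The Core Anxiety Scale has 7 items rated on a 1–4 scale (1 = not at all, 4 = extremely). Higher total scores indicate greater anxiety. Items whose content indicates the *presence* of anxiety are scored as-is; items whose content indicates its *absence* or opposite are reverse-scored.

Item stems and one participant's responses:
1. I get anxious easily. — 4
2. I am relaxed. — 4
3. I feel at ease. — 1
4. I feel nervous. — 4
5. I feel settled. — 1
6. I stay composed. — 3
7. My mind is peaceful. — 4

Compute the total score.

20

Items 2, 3, 5, 6, 7 describe the absence/opposite of anxiety → reverse-score.
on a 1–4 scale, reversed = 5 − raw.
  item 1: 4
  item 2: 5 − 4 = 1
  item 3: 5 − 1 = 4
  item 4: 4
  item 5: 5 − 1 = 4
  item 6: 5 − 3 = 2
  item 7: 5 − 4 = 1
Total = 4 + 1 + 4 + 4 + 4 + 2 + 1 = 20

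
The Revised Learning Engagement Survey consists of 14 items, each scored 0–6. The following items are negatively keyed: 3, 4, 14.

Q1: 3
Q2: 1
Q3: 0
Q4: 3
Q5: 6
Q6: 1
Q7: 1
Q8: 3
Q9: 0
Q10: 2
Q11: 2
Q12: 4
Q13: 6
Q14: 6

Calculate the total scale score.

Reversing items 3, 4, and 14 with 6 − raw:
Total = 3 + 1 + (6−0) + (6−3) + 6 + 1 + 1 + 3 + 0 + 2 + 2 + 4 + 6 + (6−6)
      = 3 + 1 + 6 + 3 + 6 + 1 + 1 + 3 + 0 + 2 + 2 + 4 + 6 + 0 = 38

38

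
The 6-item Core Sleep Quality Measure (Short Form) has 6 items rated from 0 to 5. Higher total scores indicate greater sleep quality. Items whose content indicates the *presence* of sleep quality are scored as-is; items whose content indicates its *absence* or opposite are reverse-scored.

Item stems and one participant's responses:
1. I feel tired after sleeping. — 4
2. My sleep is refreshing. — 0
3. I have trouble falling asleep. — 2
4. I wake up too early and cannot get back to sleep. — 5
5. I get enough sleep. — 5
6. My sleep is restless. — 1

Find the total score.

13

Items 1, 3, 4, 6 describe the absence/opposite of sleep quality → reverse-score.
reverse-coded value = 5 − response.
  item 1: 5 − 4 = 1
  item 2: 0
  item 3: 5 − 2 = 3
  item 4: 5 − 5 = 0
  item 5: 5
  item 6: 5 − 1 = 4
Total = 1 + 0 + 3 + 0 + 5 + 4 = 13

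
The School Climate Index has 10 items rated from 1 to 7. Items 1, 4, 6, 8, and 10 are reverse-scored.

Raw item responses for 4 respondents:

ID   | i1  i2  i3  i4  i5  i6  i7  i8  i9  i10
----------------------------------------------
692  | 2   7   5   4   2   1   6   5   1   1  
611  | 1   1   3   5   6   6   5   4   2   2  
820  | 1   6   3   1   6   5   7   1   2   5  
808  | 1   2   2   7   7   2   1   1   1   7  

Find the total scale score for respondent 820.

Respondent 820 raw: 1, 6, 3, 1, 6, 5, 7, 1, 2, 5.
Reverse-coded (reverse-coded value = 8 − response):
  item 1: 8 − 1 = 7
  item 2: 6
  item 3: 3
  item 4: 8 − 1 = 7
  item 5: 6
  item 6: 8 − 5 = 3
  item 7: 7
  item 8: 8 − 1 = 7
  item 9: 2
  item 10: 8 − 5 = 3
Sum = 7 + 6 + 3 + 7 + 6 + 3 + 7 + 7 + 2 + 3 = 51

51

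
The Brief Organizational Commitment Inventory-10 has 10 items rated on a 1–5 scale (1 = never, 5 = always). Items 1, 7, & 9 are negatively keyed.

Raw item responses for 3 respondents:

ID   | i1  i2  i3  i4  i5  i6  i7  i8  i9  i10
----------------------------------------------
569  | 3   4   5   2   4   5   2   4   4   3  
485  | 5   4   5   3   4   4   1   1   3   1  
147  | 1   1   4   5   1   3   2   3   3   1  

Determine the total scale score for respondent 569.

36

Respondent 569 raw: 3, 4, 5, 2, 4, 5, 2, 4, 4, 3.
Reverse-coded (reversed = (1+5) − raw = 6 − raw):
  item 1: 6 − 3 = 3
  item 2: 4
  item 3: 5
  item 4: 2
  item 5: 4
  item 6: 5
  item 7: 6 − 2 = 4
  item 8: 4
  item 9: 6 − 4 = 2
  item 10: 3
Sum = 3 + 4 + 5 + 2 + 4 + 5 + 4 + 4 + 2 + 3 = 36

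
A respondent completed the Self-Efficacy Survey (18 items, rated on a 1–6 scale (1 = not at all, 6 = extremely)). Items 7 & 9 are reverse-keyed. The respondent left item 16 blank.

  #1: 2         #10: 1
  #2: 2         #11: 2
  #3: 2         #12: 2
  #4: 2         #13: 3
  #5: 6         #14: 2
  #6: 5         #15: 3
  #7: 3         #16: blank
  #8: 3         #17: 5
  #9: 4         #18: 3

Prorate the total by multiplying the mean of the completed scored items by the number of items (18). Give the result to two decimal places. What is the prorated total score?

Reverse-coded (on a 1–6 scale, reversed = 7 − raw):
  item 7: 7 − 3 = 4
  item 9: 7 − 4 = 3
Completed scored items (17 of 18): 2, 2, 2, 2, 6, 5, 4, 3, 3, 1, 2, 2, 3, 2, 3, 5, 3; sum = 50.
Person mean = 50 / 17 ≈ 2.9412
Prorated total = (50 / 17) × 18 = 52.94 (to 2 dp)

52.94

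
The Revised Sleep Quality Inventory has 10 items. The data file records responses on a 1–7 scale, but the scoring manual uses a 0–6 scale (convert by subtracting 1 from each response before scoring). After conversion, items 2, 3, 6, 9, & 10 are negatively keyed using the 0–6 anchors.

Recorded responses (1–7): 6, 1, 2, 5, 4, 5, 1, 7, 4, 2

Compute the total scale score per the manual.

39

Convert to 0–6: 5, 0, 1, 4, 3, 4, 0, 6, 3, 1
Reverse-coded (on a 0–6 scale, reversed = 6 − raw):
  item 2: 6 − 0 = 6
  item 3: 6 − 1 = 5
  item 6: 6 − 4 = 2
  item 9: 6 − 3 = 3
  item 10: 6 − 1 = 5
Scored: 5, 6, 5, 4, 3, 2, 0, 6, 3, 5
Total = 39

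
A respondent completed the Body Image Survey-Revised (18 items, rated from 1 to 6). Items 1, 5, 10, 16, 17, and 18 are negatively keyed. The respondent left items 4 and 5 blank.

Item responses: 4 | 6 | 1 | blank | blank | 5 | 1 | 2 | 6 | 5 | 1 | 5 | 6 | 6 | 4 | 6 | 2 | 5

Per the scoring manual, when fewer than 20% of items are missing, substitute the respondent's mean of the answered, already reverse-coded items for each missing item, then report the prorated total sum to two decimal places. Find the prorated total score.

Reverse-coded (on a 1–6 scale, reversed = 7 − raw):
  item 1: 7 − 4 = 3
  item 10: 7 − 5 = 2
  item 16: 7 − 6 = 1
  item 17: 7 − 2 = 5
  item 18: 7 − 5 = 2
Completed scored items (16 of 18): 3, 6, 1, 5, 1, 2, 6, 2, 1, 5, 6, 6, 4, 1, 5, 2; sum = 56.
Person mean = 56 / 16 ≈ 3.5000
Prorated total = (56 / 16) × 18 = 63.00 (to 2 dp)

63.00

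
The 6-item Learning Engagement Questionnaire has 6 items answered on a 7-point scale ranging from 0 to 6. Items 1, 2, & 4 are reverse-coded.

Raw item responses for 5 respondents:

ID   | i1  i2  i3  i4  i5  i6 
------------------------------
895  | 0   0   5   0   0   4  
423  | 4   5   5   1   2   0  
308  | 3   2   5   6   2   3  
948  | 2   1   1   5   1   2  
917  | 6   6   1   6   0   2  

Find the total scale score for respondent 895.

27

Respondent 895 raw: 0, 0, 5, 0, 0, 4.
Reverse-coded (reverse-coded value = 6 − response):
  item 1: 6 − 0 = 6
  item 2: 6 − 0 = 6
  item 3: 5
  item 4: 6 − 0 = 6
  item 5: 0
  item 6: 4
Sum = 6 + 6 + 5 + 6 + 0 + 4 = 27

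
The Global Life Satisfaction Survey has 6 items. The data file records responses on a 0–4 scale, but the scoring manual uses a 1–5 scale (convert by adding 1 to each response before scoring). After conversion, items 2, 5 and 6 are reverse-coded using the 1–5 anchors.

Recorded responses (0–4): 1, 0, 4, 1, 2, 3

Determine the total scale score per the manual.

19

Convert to 1–5: 2, 1, 5, 2, 3, 4
Reverse-coded (on a 1–5 scale, reversed = 6 − raw):
  item 2: 6 − 1 = 5
  item 5: 6 − 3 = 3
  item 6: 6 − 4 = 2
Scored: 2, 5, 5, 2, 3, 2
Total = 19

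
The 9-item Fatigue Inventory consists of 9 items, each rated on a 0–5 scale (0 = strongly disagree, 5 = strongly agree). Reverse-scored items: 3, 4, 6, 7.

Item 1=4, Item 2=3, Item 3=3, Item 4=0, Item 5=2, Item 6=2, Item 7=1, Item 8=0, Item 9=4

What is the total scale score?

27

Reverse-coded items (reverse-coded value = 5 − response):
  item 3: 5 − 3 = 2
  item 4: 5 − 0 = 5
  item 6: 5 − 2 = 3
  item 7: 5 − 1 = 4
Scored items: 4, 3, 2, 5, 2, 3, 4, 0, 4
Total = 4 + 3 + 2 + 5 + 2 + 3 + 4 + 0 + 4 = 27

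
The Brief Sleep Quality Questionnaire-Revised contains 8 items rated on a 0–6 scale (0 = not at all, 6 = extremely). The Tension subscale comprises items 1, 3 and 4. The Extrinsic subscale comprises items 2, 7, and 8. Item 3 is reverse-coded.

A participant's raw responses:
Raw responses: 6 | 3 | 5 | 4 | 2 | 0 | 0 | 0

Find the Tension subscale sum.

Tension items: 1, 3, 4.
Of these, item 3 is reverse-coded; reverse-coded value = 6 − response.
  item 1: 6
  item 3: 6 − 5 = 1
  item 4: 4
Sum = 6 + 1 + 4 = 11

11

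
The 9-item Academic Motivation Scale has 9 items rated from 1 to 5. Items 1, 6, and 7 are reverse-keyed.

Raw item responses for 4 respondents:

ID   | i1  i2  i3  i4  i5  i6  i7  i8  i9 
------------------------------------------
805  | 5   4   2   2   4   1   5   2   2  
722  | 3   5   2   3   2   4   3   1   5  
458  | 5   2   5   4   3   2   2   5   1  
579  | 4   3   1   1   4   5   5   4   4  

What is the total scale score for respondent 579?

21

Respondent 579 raw: 4, 3, 1, 1, 4, 5, 5, 4, 4.
Reverse-coded (reverse-coded value = 6 − response):
  item 1: 6 − 4 = 2
  item 2: 3
  item 3: 1
  item 4: 1
  item 5: 4
  item 6: 6 − 5 = 1
  item 7: 6 − 5 = 1
  item 8: 4
  item 9: 4
Sum = 2 + 3 + 1 + 1 + 4 + 1 + 1 + 4 + 4 = 21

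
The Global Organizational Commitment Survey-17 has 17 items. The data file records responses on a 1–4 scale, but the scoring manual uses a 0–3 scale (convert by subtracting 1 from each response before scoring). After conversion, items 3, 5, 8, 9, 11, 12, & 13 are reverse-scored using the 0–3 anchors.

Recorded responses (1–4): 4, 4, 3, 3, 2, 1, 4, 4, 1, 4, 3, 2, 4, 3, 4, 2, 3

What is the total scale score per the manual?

Convert to 0–3: 3, 3, 2, 2, 1, 0, 3, 3, 0, 3, 2, 1, 3, 2, 3, 1, 2
Reverse-coded (reversed = (0+3) − raw = 3 − raw):
  item 3: 3 − 2 = 1
  item 5: 3 − 1 = 2
  item 8: 3 − 3 = 0
  item 9: 3 − 0 = 3
  item 11: 3 − 2 = 1
  item 12: 3 − 1 = 2
  item 13: 3 − 3 = 0
Scored: 3, 3, 1, 2, 2, 0, 3, 0, 3, 3, 1, 2, 0, 2, 3, 1, 2
Total = 31

31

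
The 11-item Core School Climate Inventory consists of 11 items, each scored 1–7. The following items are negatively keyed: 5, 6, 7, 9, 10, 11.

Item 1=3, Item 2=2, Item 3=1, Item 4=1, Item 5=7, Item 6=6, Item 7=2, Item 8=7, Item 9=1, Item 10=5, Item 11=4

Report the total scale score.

Raw sum = 39. Negatively keyed items: 5, 6, 7, 9, 10, 11; their raw sum = 25.
Each reversal replaces raw with 8 − raw, changing the total by 8 − 2·raw per item.
Total = 39 + 6·8 − 2·25 = 39 + 48 − 50 = 37

37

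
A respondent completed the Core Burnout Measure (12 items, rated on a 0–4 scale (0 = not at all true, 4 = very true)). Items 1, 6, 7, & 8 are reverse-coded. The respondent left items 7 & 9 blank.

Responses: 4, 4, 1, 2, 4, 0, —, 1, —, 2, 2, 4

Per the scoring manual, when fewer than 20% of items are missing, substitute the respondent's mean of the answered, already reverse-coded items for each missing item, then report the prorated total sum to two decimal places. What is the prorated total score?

31.20

Reverse-coded (reversed = (0+4) − raw = 4 − raw):
  item 1: 4 − 4 = 0
  item 6: 4 − 0 = 4
  item 8: 4 − 1 = 3
Completed scored items (10 of 12): 0, 4, 1, 2, 4, 4, 3, 2, 2, 4; sum = 26.
Person mean = 26 / 10 ≈ 2.6000
Prorated total = (26 / 10) × 12 = 31.20 (to 2 dp)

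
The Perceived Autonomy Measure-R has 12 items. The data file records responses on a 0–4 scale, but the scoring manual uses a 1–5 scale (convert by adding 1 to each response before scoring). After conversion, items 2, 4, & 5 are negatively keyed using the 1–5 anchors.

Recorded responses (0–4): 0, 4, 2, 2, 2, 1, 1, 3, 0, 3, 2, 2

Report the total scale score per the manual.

Convert to 1–5: 1, 5, 3, 3, 3, 2, 2, 4, 1, 4, 3, 3
Reverse-coded (reversed = (1+5) − raw = 6 − raw):
  item 2: 6 − 5 = 1
  item 4: 6 − 3 = 3
  item 5: 6 − 3 = 3
Scored: 1, 1, 3, 3, 3, 2, 2, 4, 1, 4, 3, 3
Total = 30

30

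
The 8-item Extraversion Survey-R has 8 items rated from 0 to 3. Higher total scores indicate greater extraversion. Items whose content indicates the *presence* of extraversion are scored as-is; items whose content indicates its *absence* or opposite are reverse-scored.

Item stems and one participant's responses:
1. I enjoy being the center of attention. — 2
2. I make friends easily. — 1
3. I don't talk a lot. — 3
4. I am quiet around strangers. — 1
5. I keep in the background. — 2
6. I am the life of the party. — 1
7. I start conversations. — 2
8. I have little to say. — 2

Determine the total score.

10

Items 3, 4, 5, 8 describe the absence/opposite of extraversion → reverse-score.
reversed = (0+3) − raw = 3 − raw.
  item 1: 2
  item 2: 1
  item 3: 3 − 3 = 0
  item 4: 3 − 1 = 2
  item 5: 3 − 2 = 1
  item 6: 1
  item 7: 2
  item 8: 3 − 2 = 1
Total = 2 + 1 + 0 + 2 + 1 + 1 + 2 + 1 = 10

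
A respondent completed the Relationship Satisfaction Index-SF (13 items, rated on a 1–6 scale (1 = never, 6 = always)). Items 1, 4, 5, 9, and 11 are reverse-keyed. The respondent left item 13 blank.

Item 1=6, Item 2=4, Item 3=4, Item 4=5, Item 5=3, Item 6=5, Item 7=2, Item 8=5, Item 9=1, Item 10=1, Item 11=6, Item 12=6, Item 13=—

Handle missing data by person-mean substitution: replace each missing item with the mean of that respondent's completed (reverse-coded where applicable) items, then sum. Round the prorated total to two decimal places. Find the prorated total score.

44.42

Reverse-coded (on a 1–6 scale, reversed = 7 − raw):
  item 1: 7 − 6 = 1
  item 4: 7 − 5 = 2
  item 5: 7 − 3 = 4
  item 9: 7 − 1 = 6
  item 11: 7 − 6 = 1
Completed scored items (12 of 13): 1, 4, 4, 2, 4, 5, 2, 5, 6, 1, 1, 6; sum = 41.
Person mean = 41 / 12 ≈ 3.4167
Prorated total = (41 / 12) × 13 = 44.42 (to 2 dp)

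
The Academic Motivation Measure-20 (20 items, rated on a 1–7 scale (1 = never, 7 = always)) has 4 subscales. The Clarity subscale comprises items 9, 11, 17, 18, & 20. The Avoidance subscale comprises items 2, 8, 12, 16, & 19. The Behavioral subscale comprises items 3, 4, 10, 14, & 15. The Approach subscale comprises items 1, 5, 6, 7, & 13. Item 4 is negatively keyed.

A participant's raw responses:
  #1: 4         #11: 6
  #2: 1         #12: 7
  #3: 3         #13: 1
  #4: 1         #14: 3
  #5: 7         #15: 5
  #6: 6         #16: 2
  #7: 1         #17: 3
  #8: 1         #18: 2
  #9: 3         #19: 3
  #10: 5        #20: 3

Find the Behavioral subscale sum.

23

Behavioral items: 3, 4, 10, 14, 15.
Of these, item 4 is negatively keyed; on a 1–7 scale, reversed = 8 − raw.
  item 3: 3
  item 4: 8 − 1 = 7
  item 10: 5
  item 14: 3
  item 15: 5
Sum = 3 + 7 + 5 + 3 + 5 = 23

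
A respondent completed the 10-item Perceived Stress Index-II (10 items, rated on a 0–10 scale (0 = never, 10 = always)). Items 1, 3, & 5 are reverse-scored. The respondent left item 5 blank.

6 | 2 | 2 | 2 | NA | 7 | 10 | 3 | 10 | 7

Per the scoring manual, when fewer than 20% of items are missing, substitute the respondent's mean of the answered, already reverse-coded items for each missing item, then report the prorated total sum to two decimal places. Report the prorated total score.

58.89

Reverse-coded (on a 0–10 scale, reversed = 10 − raw):
  item 1: 10 − 6 = 4
  item 3: 10 − 2 = 8
Completed scored items (9 of 10): 4, 2, 8, 2, 7, 10, 3, 10, 7; sum = 53.
Person mean = 53 / 9 ≈ 5.8889
Prorated total = (53 / 9) × 10 = 58.89 (to 2 dp)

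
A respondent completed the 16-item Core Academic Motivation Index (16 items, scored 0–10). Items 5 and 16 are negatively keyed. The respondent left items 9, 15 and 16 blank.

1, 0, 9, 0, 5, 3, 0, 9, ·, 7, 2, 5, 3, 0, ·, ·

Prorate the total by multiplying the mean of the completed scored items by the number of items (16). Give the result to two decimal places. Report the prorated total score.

54.15

Reverse-coded (reversed = (0+10) − raw = 10 − raw):
  item 5: 10 − 5 = 5
Completed scored items (13 of 16): 1, 0, 9, 0, 5, 3, 0, 9, 7, 2, 5, 3, 0; sum = 44.
Person mean = 44 / 13 ≈ 3.3846
Prorated total = (44 / 13) × 16 = 54.15 (to 2 dp)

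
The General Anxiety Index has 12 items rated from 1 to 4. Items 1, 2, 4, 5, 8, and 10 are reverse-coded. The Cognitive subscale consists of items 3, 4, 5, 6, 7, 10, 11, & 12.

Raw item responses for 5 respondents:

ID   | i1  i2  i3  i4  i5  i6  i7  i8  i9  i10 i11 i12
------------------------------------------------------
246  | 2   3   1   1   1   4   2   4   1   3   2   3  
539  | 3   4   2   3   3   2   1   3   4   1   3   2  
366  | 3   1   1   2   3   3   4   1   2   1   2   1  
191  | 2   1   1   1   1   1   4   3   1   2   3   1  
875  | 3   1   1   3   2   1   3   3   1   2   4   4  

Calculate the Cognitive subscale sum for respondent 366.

Respondent 366 raw: 3, 1, 1, 2, 3, 3, 4, 1, 2, 1, 2, 1.
Cognitive items: 3, 4, 5, 6, 7, 10, 11, 12.
Reverse-coded (reverse-coded value = 5 − response):
  item 3: 1
  item 4: 5 − 2 = 3
  item 5: 5 − 3 = 2
  item 6: 3
  item 7: 4
  item 10: 5 − 1 = 4
  item 11: 2
  item 12: 1
Sum = 1 + 3 + 2 + 3 + 4 + 4 + 2 + 1 = 20

20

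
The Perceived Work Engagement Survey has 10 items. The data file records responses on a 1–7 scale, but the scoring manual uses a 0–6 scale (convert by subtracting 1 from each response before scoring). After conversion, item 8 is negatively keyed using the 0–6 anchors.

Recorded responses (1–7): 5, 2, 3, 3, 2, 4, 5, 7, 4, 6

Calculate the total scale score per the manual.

Convert to 0–6: 4, 1, 2, 2, 1, 3, 4, 6, 3, 5
Reverse-coded (reversed = (0+6) − raw = 6 − raw):
  item 8: 6 − 6 = 0
Scored: 4, 1, 2, 2, 1, 3, 4, 0, 3, 5
Total = 25

25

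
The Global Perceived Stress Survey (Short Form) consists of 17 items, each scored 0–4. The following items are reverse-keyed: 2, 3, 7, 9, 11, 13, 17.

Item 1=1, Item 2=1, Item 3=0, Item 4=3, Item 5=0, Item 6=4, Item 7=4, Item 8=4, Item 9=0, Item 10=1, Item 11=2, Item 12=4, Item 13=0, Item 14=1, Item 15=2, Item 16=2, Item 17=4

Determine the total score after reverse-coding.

39

Reversing items 2, 3, 7, 9, 11, 13 and 17 with 4 − raw:
Total = 1 + (4−1) + (4−0) + 3 + 0 + 4 + (4−4) + 4 + (4−0) + 1 + (4−2) + 4 + (4−0) + 1 + 2 + 2 + (4−4)
      = 1 + 3 + 4 + 3 + 0 + 4 + 0 + 4 + 4 + 1 + 2 + 4 + 4 + 1 + 2 + 2 + 0 = 39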